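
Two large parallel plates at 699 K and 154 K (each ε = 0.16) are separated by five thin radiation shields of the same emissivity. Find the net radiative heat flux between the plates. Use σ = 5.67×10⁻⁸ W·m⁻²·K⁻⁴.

Each of the 6 gaps contributes resistance (2/ε − 1) = 2/0.16 − 1 = 11.50; total = 69.00.
q = σ(T₁⁴ − T₂⁴) / 69.00 = 5.67×10⁻⁸ × 2.38×10^11 / 69.00 = 196 W/m².

q ≈ 196 W/m²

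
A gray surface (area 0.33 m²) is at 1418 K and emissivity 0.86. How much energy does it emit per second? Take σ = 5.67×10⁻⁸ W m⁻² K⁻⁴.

P ≈ 65100 W

P = εσAT⁴ = 0.86 × 5.67×10⁻⁸ × 0.330 × (1418)⁴ = 0.86 × 5.67×10⁻⁸ × 0.330 × 4.04×10^12.
P = 65100 W.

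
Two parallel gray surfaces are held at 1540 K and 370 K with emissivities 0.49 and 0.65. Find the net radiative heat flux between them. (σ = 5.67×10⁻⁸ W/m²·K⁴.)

q ≈ 1.23×10^5 W/m²

For two large parallel gray plates, q = σ(T₁⁴ − T₂⁴) / (1/ε₁ + 1/ε₂ − 1).
1/ε₁ + 1/ε₂ − 1 = 1/0.49 + 1/0.65 − 1 = 2.579.
T₁⁴ − T₂⁴ = 5.62×10^12 − 1.87×10^10 = 5.61×10^12 K⁴.
q = 5.67×10⁻⁸ × 5.61×10^12 / 2.579 = 1.23×10^5 W/m².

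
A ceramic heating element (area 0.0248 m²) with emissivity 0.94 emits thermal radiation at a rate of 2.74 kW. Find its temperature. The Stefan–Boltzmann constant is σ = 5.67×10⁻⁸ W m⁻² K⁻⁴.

T ≈ 1200 K

From P = εσAT⁴, T = (P / εσA)^(1/4) = (2740 / (0.94 × 5.67×10⁻⁸ × 0.0248))^(1/4).
T = (2.07×10^12)^(1/4) = 1200 K.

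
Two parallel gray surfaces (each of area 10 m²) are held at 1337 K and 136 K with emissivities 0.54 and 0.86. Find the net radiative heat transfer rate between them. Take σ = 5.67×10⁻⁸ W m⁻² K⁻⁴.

For two large parallel gray plates, q = σ(T₁⁴ − T₂⁴) / (1/ε₁ + 1/ε₂ − 1).
1/ε₁ + 1/ε₂ − 1 = 1/0.54 + 1/0.86 − 1 = 2.015.
T₁⁴ − T₂⁴ = 3.20×10^12 − 3.42×10^8 = 3.20×10^12 K⁴.
q = 5.67×10⁻⁸ × 3.20×10^12 / 2.015 = 89900 W/m².
Q = q·A = 89900 × 10 = 8.99×10^5 W.

Q ≈ 8.99×10^5 W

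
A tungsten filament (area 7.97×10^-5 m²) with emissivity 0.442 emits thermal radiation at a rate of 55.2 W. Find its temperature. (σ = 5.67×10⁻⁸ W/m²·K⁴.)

T ≈ 2290 K

From P = εσAT⁴, T = (P / εσA)^(1/4) = (55.2 / (0.442 × 5.67×10⁻⁸ × 7.97×10^-5))^(1/4).
T = (2.76×10^13)^(1/4) = 2290 K.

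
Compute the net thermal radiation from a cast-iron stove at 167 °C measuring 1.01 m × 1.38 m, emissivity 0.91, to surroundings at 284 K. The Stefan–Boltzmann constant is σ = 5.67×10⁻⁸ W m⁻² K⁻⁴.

A = 1.01 × 1.38 = 1.39 m².
Convert: 167 °C = 440 K.
Q = εσA(T⁴ − T_s⁴). T⁴ − T_s⁴ = (440)⁴ − (284)⁴ = 3.75×10^10 − 6.51×10^9 = 3.10×10^10 K⁴.
Q = 0.91 × 5.67×10⁻⁸ × 1.39 × 3.10×10^10 = 2230 W.

Q ≈ 2230 W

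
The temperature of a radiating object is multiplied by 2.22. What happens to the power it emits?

P ∝ T⁴, so the power scales as (2.22)⁴ = 24.3.

factor ≈ 24.3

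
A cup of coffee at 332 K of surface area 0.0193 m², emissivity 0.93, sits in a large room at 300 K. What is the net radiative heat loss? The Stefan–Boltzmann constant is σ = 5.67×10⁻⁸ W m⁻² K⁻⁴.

Q ≈ 4.12 W

Q = εσA(T⁴ − T_s⁴). T⁴ − T_s⁴ = (332)⁴ − (300)⁴ = 1.21×10^10 − 8.10×10^9 = 4.05×10^9 K⁴.
Q = 0.93 × 5.67×10⁻⁸ × 0.0193 × 4.05×10^9 = 4.12 W.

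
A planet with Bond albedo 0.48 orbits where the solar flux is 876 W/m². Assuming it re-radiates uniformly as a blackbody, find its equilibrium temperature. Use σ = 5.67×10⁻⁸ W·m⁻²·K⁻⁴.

T ≈ 212 K

Power absorbed = (1−a)S·πR²; power emitted = 4πR²σT⁴. Equating and cancelling πR²:
T = ((1−a)S / 4σ)^(1/4) = (456 / (4 × 5.67×10⁻⁸))^(1/4) = (2.01×10^9)^(1/4).
T = 212 K.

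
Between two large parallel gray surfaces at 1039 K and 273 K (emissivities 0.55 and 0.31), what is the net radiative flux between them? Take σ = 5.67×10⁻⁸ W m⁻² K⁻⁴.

For two large parallel gray plates, q = σ(T₁⁴ − T₂⁴) / (1/ε₁ + 1/ε₂ − 1).
1/ε₁ + 1/ε₂ − 1 = 1/0.55 + 1/0.31 − 1 = 4.044.
T₁⁴ − T₂⁴ = 1.17×10^12 − 5.55×10^9 = 1.16×10^12 K⁴.
q = 5.67×10⁻⁸ × 1.16×10^12 / 4.044 = 16300 W/m².

q ≈ 16300 W/m²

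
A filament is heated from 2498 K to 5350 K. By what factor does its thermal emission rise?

ratio ≈ 21.0

P ∝ T⁴, so the ratio is (5350/2498)⁴ = (2.142)⁴ = 21.0.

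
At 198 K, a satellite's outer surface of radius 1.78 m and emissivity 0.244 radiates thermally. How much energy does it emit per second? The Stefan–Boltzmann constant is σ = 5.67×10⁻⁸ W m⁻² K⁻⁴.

P ≈ 847 W

A = 4πr² = 4π × (1.78)² = 39.8 m².
P = εσAT⁴ = 0.244 × 5.67×10⁻⁸ × 39.8 × (198)⁴ = 0.244 × 5.67×10⁻⁸ × 39.8 × 1.54×10^9.
P = 847 W.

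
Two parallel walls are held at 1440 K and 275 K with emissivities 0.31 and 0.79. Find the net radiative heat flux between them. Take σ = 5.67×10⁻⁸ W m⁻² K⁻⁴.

For two large parallel gray plates, q = σ(T₁⁴ − T₂⁴) / (1/ε₁ + 1/ε₂ − 1).
1/ε₁ + 1/ε₂ − 1 = 1/0.31 + 1/0.79 − 1 = 3.492.
T₁⁴ − T₂⁴ = 4.30×10^12 − 5.72×10^9 = 4.29×10^12 K⁴.
q = 5.67×10⁻⁸ × 4.29×10^12 / 3.492 = 69700 W/m².

q ≈ 69700 W/m²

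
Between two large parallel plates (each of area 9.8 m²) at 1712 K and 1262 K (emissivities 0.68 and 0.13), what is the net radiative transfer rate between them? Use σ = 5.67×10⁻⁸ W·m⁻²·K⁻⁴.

Q ≈ 4.12×10^5 W

For two large parallel gray plates, q = σ(T₁⁴ − T₂⁴) / (1/ε₁ + 1/ε₂ − 1).
1/ε₁ + 1/ε₂ − 1 = 1/0.68 + 1/0.13 − 1 = 8.163.
T₁⁴ − T₂⁴ = 8.59×10^12 − 2.54×10^12 = 6.05×10^12 K⁴.
q = 5.67×10⁻⁸ × 6.05×10^12 / 8.163 = 42100 W/m².
Q = q·A = 42100 × 9.8 = 4.12×10^5 W.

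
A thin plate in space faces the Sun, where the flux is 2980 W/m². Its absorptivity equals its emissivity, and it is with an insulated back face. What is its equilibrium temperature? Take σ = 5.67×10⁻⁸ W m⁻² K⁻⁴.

Absorbed flux αS = emitted flux εσT⁴ (one radiating face); with α = ε, T = (S/σ)^(1/4).
T = (2980 / 5.67×10⁻⁸)^(1/4) = (5.26×10^10)^(1/4).
T = 479 K.

T ≈ 479 K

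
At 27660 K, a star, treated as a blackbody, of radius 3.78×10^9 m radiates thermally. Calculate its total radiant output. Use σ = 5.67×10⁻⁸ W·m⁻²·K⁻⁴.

P ≈ 5.96×10^30 W

A = 4πr² = 4π × (3.78×10^9)² = 1.80×10^20 m².
P = σAT⁴ = 5.67×10⁻⁸ × 1.80×10^20 × (27660)⁴ = 5.67×10⁻⁸ × 1.80×10^20 × 5.85×10^17.
P = 5.96×10^30 W.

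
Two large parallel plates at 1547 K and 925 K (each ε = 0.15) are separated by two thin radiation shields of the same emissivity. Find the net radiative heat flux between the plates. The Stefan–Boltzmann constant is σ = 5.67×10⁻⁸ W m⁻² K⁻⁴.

Each of the 3 gaps contributes resistance (2/ε − 1) = 2/0.15 − 1 = 12.33; total = 37.00.
q = σ(T₁⁴ − T₂⁴) / 37.00 = 5.67×10⁻⁸ × 5.00×10^12 / 37.00 = 7660 W/m².

q ≈ 7660 W/m²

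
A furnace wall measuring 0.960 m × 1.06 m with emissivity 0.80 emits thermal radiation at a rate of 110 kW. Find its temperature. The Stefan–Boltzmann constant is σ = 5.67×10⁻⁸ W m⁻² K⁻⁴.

T ≈ 1240 K

A = 0.960 × 1.06 = 1.02 m².
From P = εσAT⁴, T = (P / εσA)^(1/4) = (1.10×10^5 / (0.80 × 5.67×10⁻⁸ × 1.02))^(1/4).
T = (2.38×10^12)^(1/4) = 1240 K.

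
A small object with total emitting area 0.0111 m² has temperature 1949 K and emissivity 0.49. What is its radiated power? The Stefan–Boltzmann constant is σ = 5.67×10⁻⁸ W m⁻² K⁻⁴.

P = εσAT⁴ = 0.49 × 5.67×10⁻⁸ × 0.0111 × (1949)⁴ = 0.49 × 5.67×10⁻⁸ × 0.0111 × 1.44×10^13.
P = 4450 W.

P ≈ 4450 W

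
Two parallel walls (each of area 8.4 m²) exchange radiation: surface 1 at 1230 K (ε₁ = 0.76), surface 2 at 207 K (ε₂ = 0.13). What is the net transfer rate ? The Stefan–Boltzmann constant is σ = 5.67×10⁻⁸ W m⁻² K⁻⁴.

For two large parallel gray plates, q = σ(T₁⁴ − T₂⁴) / (1/ε₁ + 1/ε₂ − 1).
1/ε₁ + 1/ε₂ − 1 = 1/0.76 + 1/0.13 − 1 = 8.008.
T₁⁴ − T₂⁴ = 2.29×10^12 − 1.84×10^9 = 2.29×10^12 K⁴.
q = 5.67×10⁻⁸ × 2.29×10^12 / 8.008 = 16200 W/m².
Q = q·A = 16200 × 8.4 = 1.36×10^5 W.

Q ≈ 1.36×10^5 W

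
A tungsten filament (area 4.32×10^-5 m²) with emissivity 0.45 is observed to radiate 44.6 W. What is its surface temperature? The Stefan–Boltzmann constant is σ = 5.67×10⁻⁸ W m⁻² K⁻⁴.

T ≈ 2520 K

From P = εσAT⁴, T = (P / εσA)^(1/4) = (44.6 / (0.45 × 5.67×10⁻⁸ × 4.32×10^-5))^(1/4).
T = (4.05×10^13)^(1/4) = 2520 K.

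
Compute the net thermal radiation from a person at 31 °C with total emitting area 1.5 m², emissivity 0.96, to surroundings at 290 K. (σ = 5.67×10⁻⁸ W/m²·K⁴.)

Convert: 31 °C = 304 K.
Q = εσA(T⁴ − T_s⁴). T⁴ − T_s⁴ = (304)⁴ − (290)⁴ = 8.54×10^9 − 7.07×10^9 = 1.47×10^9 K⁴.
Q = 0.96 × 5.67×10⁻⁸ × 1.50 × 1.47×10^9 = 120 W.

Q ≈ 120 W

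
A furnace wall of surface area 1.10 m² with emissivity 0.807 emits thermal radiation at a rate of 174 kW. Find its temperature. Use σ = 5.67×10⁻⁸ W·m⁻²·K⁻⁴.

T ≈ 1360 K

From P = εσAT⁴, T = (P / εσA)^(1/4) = (1.74×10^5 / (0.807 × 5.67×10⁻⁸ × 1.10))^(1/4).
T = (3.46×10^12)^(1/4) = 1360 K.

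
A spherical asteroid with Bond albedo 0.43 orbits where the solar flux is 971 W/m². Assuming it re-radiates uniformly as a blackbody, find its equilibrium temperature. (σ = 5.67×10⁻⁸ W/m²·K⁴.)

Power absorbed = (1−a)S·πR²; power emitted = 4πR²σT⁴. Equating and cancelling πR²:
T = ((1−a)S / 4σ)^(1/4) = (553 / (4 × 5.67×10⁻⁸))^(1/4) = (2.44×10^9)^(1/4).
T = 222 K.

T ≈ 222 K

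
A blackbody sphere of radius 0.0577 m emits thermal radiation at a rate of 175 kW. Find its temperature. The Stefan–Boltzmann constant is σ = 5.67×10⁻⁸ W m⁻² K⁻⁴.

A = 4πr² = 4π × (0.0577)² = 0.0418 m².
From P = σAT⁴, T = (P / σA)^(1/4) = (1.75×10^5 / (5.67×10⁻⁸ × 0.0418))^(1/4).
T = (7.38×10^13)^(1/4) = 2930 K.

T ≈ 2930 K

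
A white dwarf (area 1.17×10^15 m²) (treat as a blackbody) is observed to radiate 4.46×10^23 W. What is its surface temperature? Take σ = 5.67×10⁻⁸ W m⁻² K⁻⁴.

From P = σAT⁴, T = (P / σA)^(1/4) = (4.46×10^23 / (5.67×10⁻⁸ × 1.17×10^15))^(1/4).
T = (6.72×10^15)^(1/4) = 9060 K.

T ≈ 9060 K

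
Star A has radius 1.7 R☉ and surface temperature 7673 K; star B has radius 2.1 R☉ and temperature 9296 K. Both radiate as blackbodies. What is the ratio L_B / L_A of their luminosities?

L = 4πR²σT⁴ ∝ R²T⁴, so L_B/L_A = (2.1/1.7)² × (9296/7673)⁴ = 1.53 × 2.15 = 3.29.

L_B/L_A ≈ 3.29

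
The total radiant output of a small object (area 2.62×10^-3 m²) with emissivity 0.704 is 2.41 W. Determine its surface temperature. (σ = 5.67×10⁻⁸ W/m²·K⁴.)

From P = εσAT⁴, T = (P / εσA)^(1/4) = (2.41 / (0.704 × 5.67×10⁻⁸ × 2.62×10^-3))^(1/4).
T = (2.30×10^10)^(1/4) = 390 K.

T ≈ 390 K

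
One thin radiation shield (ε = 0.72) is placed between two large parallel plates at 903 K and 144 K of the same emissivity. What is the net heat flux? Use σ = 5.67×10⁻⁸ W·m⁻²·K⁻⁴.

q ≈ 10600 W/m²

Each of the 2 gaps contributes resistance (2/ε − 1) = 2/0.72 − 1 = 1.778; total = 3.556.
q = σ(T₁⁴ − T₂⁴) / 3.556 = 5.67×10⁻⁸ × 6.64×10^11 / 3.556 = 10600 W/m².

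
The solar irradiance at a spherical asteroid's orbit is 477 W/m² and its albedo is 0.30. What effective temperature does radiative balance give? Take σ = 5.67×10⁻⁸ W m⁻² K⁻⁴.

T ≈ 196 K

Power absorbed = (1−a)S·πR²; power emitted = 4πR²σT⁴. Equating and cancelling πR²:
T = ((1−a)S / 4σ)^(1/4) = (334 / (4 × 5.67×10⁻⁸))^(1/4) = (1.47×10^9)^(1/4).
T = 196 K.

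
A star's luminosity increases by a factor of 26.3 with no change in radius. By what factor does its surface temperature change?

P ∝ T⁴ ⇒ T ∝ P^(1/4), so T scales by (26.3)^(1/4) = 2.26.

factor ≈ 2.26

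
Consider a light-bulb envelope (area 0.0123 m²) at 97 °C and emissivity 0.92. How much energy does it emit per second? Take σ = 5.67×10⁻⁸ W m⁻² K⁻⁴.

97 °C = 370 K.
Stefan–Boltzmann: P = εσAT⁴ = 0.92 × 5.67×10⁻⁸ × 0.0123 × (370)⁴ = 0.92 × 5.67×10⁻⁸ × 0.0123 × 1.87×10^10.
P = 12.0 W.

P ≈ 12.0 W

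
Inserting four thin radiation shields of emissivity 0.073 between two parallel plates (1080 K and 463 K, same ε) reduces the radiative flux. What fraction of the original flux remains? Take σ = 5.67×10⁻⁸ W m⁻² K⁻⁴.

ratio ≈ 0.200

With N identical shields there are N+1 = 5 gaps in series, each with the same radiative resistance, so the flux falls to 1/(N+1) of its unshielded value.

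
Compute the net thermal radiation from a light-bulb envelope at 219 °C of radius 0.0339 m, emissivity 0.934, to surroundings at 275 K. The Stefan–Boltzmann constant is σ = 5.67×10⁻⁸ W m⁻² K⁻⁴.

Q ≈ 40.4 W

A = 4πr² = 4π × (0.0339)² = 0.0144 m².
Convert: 219 °C = 492 K.
Q = εσA(T⁴ − T_s⁴). T⁴ − T_s⁴ = (492)⁴ − (275)⁴ = 5.86×10^10 − 5.72×10^9 = 5.29×10^10 K⁴.
Q = 0.934 × 5.67×10⁻⁸ × 0.0144 × 5.29×10^10 = 40.4 W.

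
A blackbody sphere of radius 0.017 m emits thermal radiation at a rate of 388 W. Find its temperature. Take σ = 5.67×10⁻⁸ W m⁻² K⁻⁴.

T ≈ 1170 K

A = 4πr² = 4π × (0.017)² = 3.63×10^-3 m².
From P = σAT⁴, T = (P / σA)^(1/4) = (388 / (5.67×10⁻⁸ × 3.63×10^-3))^(1/4).
T = (1.88×10^12)^(1/4) = 1170 K.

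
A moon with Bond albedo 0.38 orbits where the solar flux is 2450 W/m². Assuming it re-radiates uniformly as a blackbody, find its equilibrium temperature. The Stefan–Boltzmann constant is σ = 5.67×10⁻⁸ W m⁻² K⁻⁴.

T ≈ 286 K

Power absorbed = (1−a)S·πR²; power emitted = 4πR²σT⁴. Equating and cancelling πR²:
T = ((1−a)S / 4σ)^(1/4) = (1520 / (4 × 5.67×10⁻⁸))^(1/4) = (6.70×10^9)^(1/4).
T = 286 K.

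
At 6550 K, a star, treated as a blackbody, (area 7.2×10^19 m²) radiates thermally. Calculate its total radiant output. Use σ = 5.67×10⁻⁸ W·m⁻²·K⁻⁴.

P ≈ 7.51×10^27 W

P = σAT⁴ = 5.67×10⁻⁸ × 7.20×10^19 × (6550)⁴ = 5.67×10⁻⁸ × 7.20×10^19 × 1.84×10^15.
P = 7.51×10^27 W.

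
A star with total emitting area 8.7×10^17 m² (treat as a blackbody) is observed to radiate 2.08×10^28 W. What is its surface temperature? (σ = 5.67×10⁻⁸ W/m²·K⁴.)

T ≈ 25500 K

From P = σAT⁴, T = (P / σA)^(1/4) = (2.08×10^28 / (5.67×10⁻⁸ × 8.70×10^17))^(1/4).
T = (4.22×10^17)^(1/4) = 25500 K.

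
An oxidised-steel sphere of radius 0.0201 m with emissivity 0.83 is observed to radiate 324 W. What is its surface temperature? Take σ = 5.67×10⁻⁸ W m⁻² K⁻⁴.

T ≈ 1080 K

A = 4πr² = 4π × (0.0201)² = 5.08×10^-3 m².
From P = εσAT⁴, T = (P / εσA)^(1/4) = (324 / (0.83 × 5.67×10⁻⁸ × 5.08×10^-3))^(1/4).
T = (1.36×10^12)^(1/4) = 1080 K.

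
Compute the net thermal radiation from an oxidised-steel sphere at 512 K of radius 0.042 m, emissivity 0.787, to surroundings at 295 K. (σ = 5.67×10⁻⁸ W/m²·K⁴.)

A = 4πr² = 4π × (0.042)² = 0.0222 m².
Q = εσA(T⁴ − T_s⁴). T⁴ − T_s⁴ = (512)⁴ − (295)⁴ = 6.87×10^10 − 7.57×10^9 = 6.11×10^10 K⁴.
Q = 0.787 × 5.67×10⁻⁸ × 0.0222 × 6.11×10^10 = 60.5 W.

Q ≈ 60.5 W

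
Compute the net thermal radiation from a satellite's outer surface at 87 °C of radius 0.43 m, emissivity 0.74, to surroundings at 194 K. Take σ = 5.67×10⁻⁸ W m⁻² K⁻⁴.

A = 4πr² = 4π × (0.43)² = 2.32 m².
Convert: 87 °C = 360 K.
Q = εσA(T⁴ − T_s⁴). T⁴ − T_s⁴ = (360)⁴ − (194)⁴ = 1.68×10^10 − 1.42×10^9 = 1.54×10^10 K⁴.
Q = 0.74 × 5.67×10⁻⁸ × 2.32 × 1.54×10^10 = 1500 W.

Q ≈ 1500 W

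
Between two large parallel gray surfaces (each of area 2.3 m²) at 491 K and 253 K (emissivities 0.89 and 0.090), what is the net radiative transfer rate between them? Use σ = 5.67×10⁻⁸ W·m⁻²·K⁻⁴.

Q ≈ 627 W

For two large parallel gray plates, q = σ(T₁⁴ − T₂⁴) / (1/ε₁ + 1/ε₂ − 1).
1/ε₁ + 1/ε₂ − 1 = 1/0.89 + 1/0.090 − 1 = 11.23.
T₁⁴ − T₂⁴ = 5.81×10^10 − 4.10×10^9 = 5.40×10^10 K⁴.
q = 5.67×10⁻⁸ × 5.40×10^10 / 11.23 = 273 W/m².
Q = q·A = 273 × 2.3 = 627 W.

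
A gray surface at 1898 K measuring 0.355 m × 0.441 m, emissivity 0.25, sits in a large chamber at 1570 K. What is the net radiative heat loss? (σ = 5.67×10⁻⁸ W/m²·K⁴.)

Q ≈ 15300 W

A = 0.355 × 0.441 = 0.157 m².
Q = εσA(T⁴ − T_s⁴). T⁴ − T_s⁴ = (1898)⁴ − (1570)⁴ = 1.30×10^13 − 6.08×10^12 = 6.90×10^12 K⁴.
Q = 0.25 × 5.67×10⁻⁸ × 0.157 × 6.90×10^12 = 15300 W.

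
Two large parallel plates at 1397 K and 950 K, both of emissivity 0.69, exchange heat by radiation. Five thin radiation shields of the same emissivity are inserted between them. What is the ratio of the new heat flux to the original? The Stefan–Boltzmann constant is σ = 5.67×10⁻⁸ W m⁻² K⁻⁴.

ratio ≈ 0.167

With N identical shields there are N+1 = 6 gaps in series, each with the same radiative resistance, so the flux falls to 1/(N+1) of its unshielded value.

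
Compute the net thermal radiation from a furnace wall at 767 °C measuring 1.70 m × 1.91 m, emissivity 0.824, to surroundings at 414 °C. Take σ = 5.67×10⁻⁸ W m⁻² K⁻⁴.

Q ≈ 1.44×10^5 W

A = 1.70 × 1.91 = 3.25 m².
Convert: 767 °C = 1040 K; 414 °C = 687 K.
Q = εσA(T⁴ − T_s⁴). T⁴ − T_s⁴ = (1040)⁴ − (687)⁴ = 1.17×10^12 − 2.23×10^11 = 9.47×10^11 K⁴.
Q = 0.824 × 5.67×10⁻⁸ × 3.25 × 9.47×10^11 = 1.44×10^5 W.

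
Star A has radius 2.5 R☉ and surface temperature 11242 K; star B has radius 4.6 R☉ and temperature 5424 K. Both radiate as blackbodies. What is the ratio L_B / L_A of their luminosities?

L_B/L_A ≈ 0.183

L = 4πR²σT⁴ ∝ R²T⁴, so L_B/L_A = (4.6/2.5)² × (5424/11242)⁴ = 3.39 × 0.0542 = 0.183.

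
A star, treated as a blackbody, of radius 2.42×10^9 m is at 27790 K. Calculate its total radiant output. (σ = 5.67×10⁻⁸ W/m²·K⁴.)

A = 4πr² = 4π × (2.42×10^9)² = 7.36×10^19 m².
P = σAT⁴ = 5.67×10⁻⁸ × 7.36×10^19 × (27790)⁴ = 5.67×10⁻⁸ × 7.36×10^19 × 5.96×10^17.
P = 2.49×10^30 W.

P ≈ 2.49×10^30 W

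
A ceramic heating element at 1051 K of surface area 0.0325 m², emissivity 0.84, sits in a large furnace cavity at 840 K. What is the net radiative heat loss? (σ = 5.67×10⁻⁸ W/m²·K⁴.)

Q = εσA(T⁴ − T_s⁴). T⁴ − T_s⁴ = (1051)⁴ − (840)⁴ = 1.22×10^12 − 4.98×10^11 = 7.22×10^11 K⁴.
Q = 0.84 × 5.67×10⁻⁸ × 0.0325 × 7.22×10^11 = 1120 W.

Q ≈ 1120 W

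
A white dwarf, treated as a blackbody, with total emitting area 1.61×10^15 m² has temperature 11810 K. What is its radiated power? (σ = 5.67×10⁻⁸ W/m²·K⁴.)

P ≈ 1.78×10^24 W

P = σAT⁴ = 5.67×10⁻⁸ × 1.61×10^15 × (11810)⁴ = 5.67×10⁻⁸ × 1.61×10^15 × 1.95×10^16.
P = 1.78×10^24 W.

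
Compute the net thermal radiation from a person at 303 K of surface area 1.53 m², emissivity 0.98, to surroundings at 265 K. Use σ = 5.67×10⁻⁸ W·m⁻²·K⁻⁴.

Q ≈ 297 W

Q = εσA(T⁴ − T_s⁴). T⁴ − T_s⁴ = (303)⁴ − (265)⁴ = 8.43×10^9 − 4.93×10^9 = 3.50×10^9 K⁴.
Q = 0.98 × 5.67×10⁻⁸ × 1.53 × 3.50×10^9 = 297 W.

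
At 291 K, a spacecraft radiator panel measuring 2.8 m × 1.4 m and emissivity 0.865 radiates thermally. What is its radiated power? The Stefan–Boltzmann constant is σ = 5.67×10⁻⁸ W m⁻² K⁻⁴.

A = 2.8 × 1.4 = 3.92 m².
Stefan–Boltzmann: P = εσAT⁴ = 0.865 × 5.67×10⁻⁸ × 3.92 × (291)⁴ = 0.865 × 5.67×10⁻⁸ × 3.92 × 7.17×10^9.
P = 1380 W.

P ≈ 1380 W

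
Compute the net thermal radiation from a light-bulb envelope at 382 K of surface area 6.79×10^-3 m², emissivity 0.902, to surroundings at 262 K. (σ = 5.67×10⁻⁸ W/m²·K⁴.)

Q = εσA(T⁴ − T_s⁴). T⁴ − T_s⁴ = (382)⁴ − (262)⁴ = 2.13×10^10 − 4.71×10^9 = 1.66×10^10 K⁴.
Q = 0.902 × 5.67×10⁻⁸ × 6.79×10^-3 × 1.66×10^10 = 5.76 W.

Q ≈ 5.76 W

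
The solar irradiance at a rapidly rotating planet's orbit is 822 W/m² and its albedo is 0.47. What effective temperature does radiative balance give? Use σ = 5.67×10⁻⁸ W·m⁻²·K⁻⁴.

T ≈ 209 K

Power absorbed = (1−a)S·πR²; power emitted = 4πR²σT⁴. Equating and cancelling πR²:
T = ((1−a)S / 4σ)^(1/4) = (436 / (4 × 5.67×10⁻⁸))^(1/4) = (1.92×10^9)^(1/4).
T = 209 K.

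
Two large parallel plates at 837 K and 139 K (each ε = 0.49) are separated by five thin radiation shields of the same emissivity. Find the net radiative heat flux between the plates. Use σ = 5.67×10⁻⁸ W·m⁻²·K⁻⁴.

Each of the 6 gaps contributes resistance (2/ε − 1) = 2/0.49 − 1 = 3.082; total = 18.49.
q = σ(T₁⁴ − T₂⁴) / 18.49 = 5.67×10⁻⁸ × 4.90×10^11 / 18.49 = 1500 W/m².

q ≈ 1500 W/m²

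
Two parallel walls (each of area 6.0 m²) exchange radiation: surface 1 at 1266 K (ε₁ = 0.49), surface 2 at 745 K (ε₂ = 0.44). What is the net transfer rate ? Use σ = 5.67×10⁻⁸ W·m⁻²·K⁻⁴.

For two large parallel gray plates, q = σ(T₁⁴ − T₂⁴) / (1/ε₁ + 1/ε₂ − 1).
1/ε₁ + 1/ε₂ − 1 = 1/0.49 + 1/0.44 − 1 = 3.314.
T₁⁴ − T₂⁴ = 2.57×10^12 − 3.08×10^11 = 2.26×10^12 K⁴.
q = 5.67×10⁻⁸ × 2.26×10^12 / 3.314 = 38700 W/m².
Q = q·A = 38700 × 6.0 = 2.32×10^5 W.

Q ≈ 2.32×10^5 W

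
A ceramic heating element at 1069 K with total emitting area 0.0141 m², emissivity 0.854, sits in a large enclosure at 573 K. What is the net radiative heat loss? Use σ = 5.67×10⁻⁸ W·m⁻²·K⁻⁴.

Q ≈ 818 W

Q = εσA(T⁴ − T_s⁴). T⁴ − T_s⁴ = (1069)⁴ − (573)⁴ = 1.31×10^12 − 1.08×10^11 = 1.20×10^12 K⁴.
Q = 0.854 × 5.67×10⁻⁸ × 0.0141 × 1.20×10^12 = 818 W.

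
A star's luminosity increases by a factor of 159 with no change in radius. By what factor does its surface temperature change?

factor ≈ 3.55

P ∝ T⁴ ⇒ T ∝ P^(1/4), so T scales by (159)^(1/4) = 3.55.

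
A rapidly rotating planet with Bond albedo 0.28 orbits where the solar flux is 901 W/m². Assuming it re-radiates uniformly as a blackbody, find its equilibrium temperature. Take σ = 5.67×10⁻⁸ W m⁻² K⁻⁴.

Power absorbed = (1−a)S·πR²; power emitted = 4πR²σT⁴. Equating and cancelling πR²:
T = ((1−a)S / 4σ)^(1/4) = (649 / (4 × 5.67×10⁻⁸))^(1/4) = (2.86×10^9)^(1/4).
T = 231 K.

T ≈ 231 K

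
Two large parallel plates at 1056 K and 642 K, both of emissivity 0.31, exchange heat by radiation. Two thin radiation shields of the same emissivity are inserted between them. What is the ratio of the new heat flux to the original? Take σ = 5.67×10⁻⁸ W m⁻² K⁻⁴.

ratio ≈ 0.333

With N identical shields there are N+1 = 3 gaps in series, each with the same radiative resistance, so the flux falls to 1/(N+1) of its unshielded value.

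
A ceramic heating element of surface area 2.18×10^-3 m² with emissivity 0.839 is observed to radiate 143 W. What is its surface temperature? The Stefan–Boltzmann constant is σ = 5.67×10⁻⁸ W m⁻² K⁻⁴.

From P = εσAT⁴, T = (P / εσA)^(1/4) = (143 / (0.839 × 5.67×10⁻⁸ × 2.18×10^-3))^(1/4).
T = (1.38×10^12)^(1/4) = 1080 K.

T ≈ 1080 K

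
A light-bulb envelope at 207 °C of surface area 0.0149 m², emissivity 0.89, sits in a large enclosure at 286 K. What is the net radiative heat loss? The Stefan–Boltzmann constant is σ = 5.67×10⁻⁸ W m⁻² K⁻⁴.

Convert: 207 °C = 480 K.
Q = εσA(T⁴ − T_s⁴). T⁴ − T_s⁴ = (480)⁴ − (286)⁴ = 5.31×10^10 − 6.69×10^9 = 4.64×10^10 K⁴.
Q = 0.89 × 5.67×10⁻⁸ × 0.0149 × 4.64×10^10 = 34.9 W.

Q ≈ 34.9 W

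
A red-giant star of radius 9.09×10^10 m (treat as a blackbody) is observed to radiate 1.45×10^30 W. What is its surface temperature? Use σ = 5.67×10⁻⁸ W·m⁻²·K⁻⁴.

T ≈ 3960 K

A = 4πr² = 4π × (9.09×10^10)² = 1.04×10^23 m².
From P = σAT⁴, T = (P / σA)^(1/4) = (1.45×10^30 / (5.67×10⁻⁸ × 1.04×10^23))^(1/4).
T = (2.46×10^14)^(1/4) = 3960 K.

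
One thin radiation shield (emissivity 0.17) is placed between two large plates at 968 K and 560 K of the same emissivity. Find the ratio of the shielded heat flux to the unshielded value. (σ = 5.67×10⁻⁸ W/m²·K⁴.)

ratio ≈ 0.500

With N identical shields there are N+1 = 2 gaps in series, each with the same radiative resistance, so the flux falls to 1/(N+1) of its unshielded value.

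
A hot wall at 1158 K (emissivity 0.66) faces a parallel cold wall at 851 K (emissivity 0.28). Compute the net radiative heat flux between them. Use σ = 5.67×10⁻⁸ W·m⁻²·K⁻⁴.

q ≈ 17700 W/m²

For two large parallel gray plates, q = σ(T₁⁴ − T₂⁴) / (1/ε₁ + 1/ε₂ − 1).
1/ε₁ + 1/ε₂ − 1 = 1/0.66 + 1/0.28 − 1 = 4.087.
T₁⁴ − T₂⁴ = 1.80×10^12 − 5.24×10^11 = 1.27×10^12 K⁴.
q = 5.67×10⁻⁸ × 1.27×10^12 / 4.087 = 17700 W/m².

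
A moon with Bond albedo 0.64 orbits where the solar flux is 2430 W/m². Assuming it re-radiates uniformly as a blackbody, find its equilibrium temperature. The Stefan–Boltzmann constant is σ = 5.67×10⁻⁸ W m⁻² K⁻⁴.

T ≈ 249 K

Power absorbed = (1−a)S·πR²; power emitted = 4πR²σT⁴. Equating and cancelling πR²:
T = ((1−a)S / 4σ)^(1/4) = (875 / (4 × 5.67×10⁻⁸))^(1/4) = (3.86×10^9)^(1/4).
T = 249 K.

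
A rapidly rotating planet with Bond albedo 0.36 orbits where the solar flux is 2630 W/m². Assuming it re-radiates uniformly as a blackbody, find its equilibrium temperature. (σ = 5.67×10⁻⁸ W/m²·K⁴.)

T ≈ 294 K

Power absorbed = (1−a)S·πR²; power emitted = 4πR²σT⁴. Equating and cancelling πR²:
T = ((1−a)S / 4σ)^(1/4) = (1680 / (4 × 5.67×10⁻⁸))^(1/4) = (7.42×10^9)^(1/4).
T = 294 K.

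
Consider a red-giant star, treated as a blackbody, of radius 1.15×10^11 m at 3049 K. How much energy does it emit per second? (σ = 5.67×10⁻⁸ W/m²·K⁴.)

A = 4πr² = 4π × (1.15×10^11)² = 1.66×10^23 m².
P = σAT⁴ = 5.67×10⁻⁸ × 1.66×10^23 × (3049)⁴ = 5.67×10⁻⁸ × 1.66×10^23 × 8.64×10^13.
P = 8.14×10^29 W.

P ≈ 8.14×10^29 W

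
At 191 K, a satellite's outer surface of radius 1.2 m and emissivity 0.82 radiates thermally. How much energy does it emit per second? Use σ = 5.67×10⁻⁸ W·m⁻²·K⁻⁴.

A = 4πr² = 4π × (1.2)² = 18.1 m².
P = εσAT⁴ = 0.82 × 5.67×10⁻⁸ × 18.1 × (191)⁴ = 0.82 × 5.67×10⁻⁸ × 18.1 × 1.33×10^9.
P = 1120 W.

P ≈ 1120 W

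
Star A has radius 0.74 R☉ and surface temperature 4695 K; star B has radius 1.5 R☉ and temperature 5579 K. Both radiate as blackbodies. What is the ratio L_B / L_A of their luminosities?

L_B/L_A ≈ 8.19

L = 4πR²σT⁴ ∝ R²T⁴, so L_B/L_A = (1.5/0.74)² × (5579/4695)⁴ = 4.11 × 1.99 = 8.19.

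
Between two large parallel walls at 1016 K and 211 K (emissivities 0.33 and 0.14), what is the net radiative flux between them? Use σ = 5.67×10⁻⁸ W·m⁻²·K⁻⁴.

q ≈ 6570 W/m²

For two large parallel gray plates, q = σ(T₁⁴ − T₂⁴) / (1/ε₁ + 1/ε₂ − 1).
1/ε₁ + 1/ε₂ − 1 = 1/0.33 + 1/0.14 − 1 = 9.173.
T₁⁴ − T₂⁴ = 1.07×10^12 − 1.98×10^9 = 1.06×10^12 K⁴.
q = 5.67×10⁻⁸ × 1.06×10^12 / 9.173 = 6570 W/m².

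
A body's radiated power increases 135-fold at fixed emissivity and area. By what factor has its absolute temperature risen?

factor ≈ 3.41

P ∝ T⁴ ⇒ T ∝ P^(1/4), so T scales by (135)^(1/4) = 3.41.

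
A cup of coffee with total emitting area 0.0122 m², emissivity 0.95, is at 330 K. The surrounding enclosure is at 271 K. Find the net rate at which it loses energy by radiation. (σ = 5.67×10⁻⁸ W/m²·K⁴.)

Q ≈ 4.25 W

Q = εσA(T⁴ − T_s⁴). T⁴ − T_s⁴ = (330)⁴ − (271)⁴ = 1.19×10^10 − 5.39×10^9 = 6.47×10^9 K⁴.
Q = 0.95 × 5.67×10⁻⁸ × 0.0122 × 6.47×10^9 = 4.25 W.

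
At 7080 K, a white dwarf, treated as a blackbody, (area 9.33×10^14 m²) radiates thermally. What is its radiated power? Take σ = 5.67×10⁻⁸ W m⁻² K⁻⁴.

P ≈ 1.33×10^23 W

P = σAT⁴ = 5.67×10⁻⁸ × 9.33×10^14 × (7080)⁴ = 5.67×10⁻⁸ × 9.33×10^14 × 2.51×10^15.
P = 1.33×10^23 W.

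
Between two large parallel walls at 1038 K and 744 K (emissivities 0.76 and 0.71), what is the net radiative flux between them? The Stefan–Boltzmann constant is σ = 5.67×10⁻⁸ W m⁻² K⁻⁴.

For two large parallel gray plates, q = σ(T₁⁴ − T₂⁴) / (1/ε₁ + 1/ε₂ − 1).
1/ε₁ + 1/ε₂ − 1 = 1/0.76 + 1/0.71 − 1 = 1.724.
T₁⁴ − T₂⁴ = 1.16×10^12 − 3.06×10^11 = 8.54×10^11 K⁴.
q = 5.67×10⁻⁸ × 8.54×10^11 / 1.724 = 28100 W/m².

q ≈ 28100 W/m²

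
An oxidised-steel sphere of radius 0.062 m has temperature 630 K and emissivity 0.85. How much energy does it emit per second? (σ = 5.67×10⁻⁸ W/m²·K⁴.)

A = 4πr² = 4π × (0.062)² = 0.0483 m².
P = εσAT⁴ = 0.85 × 5.67×10⁻⁸ × 0.0483 × (630)⁴ = 0.85 × 5.67×10⁻⁸ × 0.0483 × 1.58×10^11.
P = 367 W.

P ≈ 367 W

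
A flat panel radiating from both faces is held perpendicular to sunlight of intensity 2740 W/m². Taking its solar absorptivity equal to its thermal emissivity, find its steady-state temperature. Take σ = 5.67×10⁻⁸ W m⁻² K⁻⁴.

T ≈ 394 K

Absorbed flux αS = emitted flux 2εσT⁴ per unit area; with α = ε this gives T = (S/2σ)^(1/4).
T = (2740 / (2 × 5.67×10⁻⁸))^(1/4) = (2.42×10^10)^(1/4).
T = 394 K.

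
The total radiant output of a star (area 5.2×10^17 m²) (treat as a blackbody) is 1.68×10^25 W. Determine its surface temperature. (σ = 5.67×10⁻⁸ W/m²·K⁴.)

T ≈ 4890 K

From P = σAT⁴, T = (P / σA)^(1/4) = (1.68×10^25 / (5.67×10⁻⁸ × 5.20×10^17))^(1/4).
T = (5.70×10^14)^(1/4) = 4890 K.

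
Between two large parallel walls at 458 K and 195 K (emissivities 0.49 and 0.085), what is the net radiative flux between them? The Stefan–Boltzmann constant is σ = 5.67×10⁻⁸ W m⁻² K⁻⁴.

For two large parallel gray plates, q = σ(T₁⁴ − T₂⁴) / (1/ε₁ + 1/ε₂ − 1).
1/ε₁ + 1/ε₂ − 1 = 1/0.49 + 1/0.085 − 1 = 12.81.
T₁⁴ − T₂⁴ = 4.40×10^10 − 1.45×10^9 = 4.26×10^10 K⁴.
q = 5.67×10⁻⁸ × 4.26×10^10 / 12.81 = 188 W/m².

q ≈ 188 W/m²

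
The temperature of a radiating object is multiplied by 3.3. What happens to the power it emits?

P ∝ T⁴, so the power scales as (3.3)⁴ = 119.

factor ≈ 119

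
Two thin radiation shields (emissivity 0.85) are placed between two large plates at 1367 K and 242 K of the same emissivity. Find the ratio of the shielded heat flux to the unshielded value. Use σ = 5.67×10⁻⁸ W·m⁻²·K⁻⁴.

ratio ≈ 0.333

With N identical shields there are N+1 = 3 gaps in series, each with the same radiative resistance, so the flux falls to 1/(N+1) of its unshielded value.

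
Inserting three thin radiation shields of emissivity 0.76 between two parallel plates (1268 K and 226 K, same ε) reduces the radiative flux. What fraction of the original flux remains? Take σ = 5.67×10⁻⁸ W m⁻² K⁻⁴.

With N identical shields there are N+1 = 4 gaps in series, each with the same radiative resistance, so the flux falls to 1/(N+1) of its unshielded value.

ratio ≈ 0.250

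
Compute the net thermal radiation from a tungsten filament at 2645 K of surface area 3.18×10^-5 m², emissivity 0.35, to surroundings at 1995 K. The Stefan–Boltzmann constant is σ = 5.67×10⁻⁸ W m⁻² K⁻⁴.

Q ≈ 20.9 W

Q = εσA(T⁴ − T_s⁴). T⁴ − T_s⁴ = (2645)⁴ − (1995)⁴ = 4.89×10^13 − 1.58×10^13 = 3.31×10^13 K⁴.
Q = 0.35 × 5.67×10⁻⁸ × 3.18×10^-5 × 3.31×10^13 = 20.9 W.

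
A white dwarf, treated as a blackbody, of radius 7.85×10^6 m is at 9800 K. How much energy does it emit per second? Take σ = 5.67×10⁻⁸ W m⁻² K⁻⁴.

A = 4πr² = 4π × (7.85×10^6)² = 7.74×10^14 m².
P = σAT⁴ = 5.67×10⁻⁸ × 7.74×10^14 × (9800)⁴ = 5.67×10⁻⁸ × 7.74×10^14 × 9.22×10^15.
P = 4.05×10^23 W.

P ≈ 4.05×10^23 W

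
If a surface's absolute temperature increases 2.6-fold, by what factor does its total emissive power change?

P ∝ T⁴, so the power scales as (2.6)⁴ = 45.7.

factor ≈ 45.7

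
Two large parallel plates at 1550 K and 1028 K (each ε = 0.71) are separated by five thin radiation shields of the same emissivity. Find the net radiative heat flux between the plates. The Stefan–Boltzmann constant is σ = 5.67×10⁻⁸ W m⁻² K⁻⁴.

Each of the 6 gaps contributes resistance (2/ε − 1) = 2/0.71 − 1 = 1.817; total = 10.90.
q = σ(T₁⁴ − T₂⁴) / 10.90 = 5.67×10⁻⁸ × 4.66×10^12 / 10.90 = 24200 W/m².

q ≈ 24200 W/m²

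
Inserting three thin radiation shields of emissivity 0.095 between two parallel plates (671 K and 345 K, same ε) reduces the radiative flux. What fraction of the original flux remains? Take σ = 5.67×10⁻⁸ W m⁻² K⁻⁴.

With N identical shields there are N+1 = 4 gaps in series, each with the same radiative resistance, so the flux falls to 1/(N+1) of its unshielded value.

ratio ≈ 0.250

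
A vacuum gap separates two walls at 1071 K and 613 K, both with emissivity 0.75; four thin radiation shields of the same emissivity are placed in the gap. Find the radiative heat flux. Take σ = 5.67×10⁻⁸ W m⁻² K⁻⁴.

q ≈ 7990 W/m²

Each of the 5 gaps contributes resistance (2/ε − 1) = 2/0.75 − 1 = 1.667; total = 8.333.
q = σ(T₁⁴ − T₂⁴) / 8.333 = 5.67×10⁻⁸ × 1.17×10^12 / 8.333 = 7990 W/m².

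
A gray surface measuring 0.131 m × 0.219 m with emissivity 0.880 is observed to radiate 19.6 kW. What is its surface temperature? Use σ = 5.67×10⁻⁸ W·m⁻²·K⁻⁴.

T ≈ 1920 K

A = 0.131 × 0.219 = 0.0287 m².
From P = εσAT⁴, T = (P / εσA)^(1/4) = (19600 / (0.880 × 5.67×10⁻⁸ × 0.0287))^(1/4).
T = (1.37×10^13)^(1/4) = 1920 K.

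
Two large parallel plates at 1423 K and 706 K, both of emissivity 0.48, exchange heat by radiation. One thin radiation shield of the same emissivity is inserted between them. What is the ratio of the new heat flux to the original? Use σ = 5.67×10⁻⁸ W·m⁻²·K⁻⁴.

With N identical shields there are N+1 = 2 gaps in series, each with the same radiative resistance, so the flux falls to 1/(N+1) of its unshielded value.

ratio ≈ 0.500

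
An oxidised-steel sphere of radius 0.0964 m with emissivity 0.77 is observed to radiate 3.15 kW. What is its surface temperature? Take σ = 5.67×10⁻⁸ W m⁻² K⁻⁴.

T ≈ 887 K

A = 4πr² = 4π × (0.0964)² = 0.117 m².
From P = εσAT⁴, T = (P / εσA)^(1/4) = (3150 / (0.77 × 5.67×10⁻⁸ × 0.117))^(1/4).
T = (6.18×10^11)^(1/4) = 887 K.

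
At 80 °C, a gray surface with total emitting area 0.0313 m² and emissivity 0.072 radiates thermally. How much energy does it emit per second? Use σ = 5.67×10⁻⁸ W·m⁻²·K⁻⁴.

P ≈ 1.98 W

80 °C = 353 K.
Stefan–Boltzmann: P = εσAT⁴ = 0.072 × 5.67×10⁻⁸ × 0.0313 × (353)⁴ = 0.072 × 5.67×10⁻⁸ × 0.0313 × 1.55×10^10.
P = 1.98 W.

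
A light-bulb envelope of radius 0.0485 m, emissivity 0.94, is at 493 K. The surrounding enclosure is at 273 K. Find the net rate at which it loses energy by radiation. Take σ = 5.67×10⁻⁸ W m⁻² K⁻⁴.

Q ≈ 84.3 W

A = 4πr² = 4π × (0.0485)² = 0.0296 m².
Q = εσA(T⁴ − T_s⁴). T⁴ − T_s⁴ = (493)⁴ − (273)⁴ = 5.91×10^10 − 5.55×10^9 = 5.35×10^10 K⁴.
Q = 0.94 × 5.67×10⁻⁸ × 0.0296 × 5.35×10^10 = 84.3 W.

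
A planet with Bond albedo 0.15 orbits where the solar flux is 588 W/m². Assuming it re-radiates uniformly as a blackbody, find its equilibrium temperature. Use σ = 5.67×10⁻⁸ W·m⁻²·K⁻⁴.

Power absorbed = (1−a)S·πR²; power emitted = 4πR²σT⁴. Equating and cancelling πR²:
T = ((1−a)S / 4σ)^(1/4) = (500 / (4 × 5.67×10⁻⁸))^(1/4) = (2.20×10^9)^(1/4).
T = 217 K.

T ≈ 217 K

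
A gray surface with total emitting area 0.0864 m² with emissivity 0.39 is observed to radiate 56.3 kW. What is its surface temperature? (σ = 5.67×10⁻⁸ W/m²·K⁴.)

From P = εσAT⁴, T = (P / εσA)^(1/4) = (56300 / (0.39 × 5.67×10⁻⁸ × 0.0864))^(1/4).
T = (2.95×10^13)^(1/4) = 2330 K.

T ≈ 2330 K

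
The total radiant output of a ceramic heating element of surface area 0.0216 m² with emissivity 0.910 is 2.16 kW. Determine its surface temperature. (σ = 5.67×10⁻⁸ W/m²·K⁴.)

From P = εσAT⁴, T = (P / εσA)^(1/4) = (2160 / (0.910 × 5.67×10⁻⁸ × 0.0216))^(1/4).
T = (1.94×10^12)^(1/4) = 1180 K.

T ≈ 1180 K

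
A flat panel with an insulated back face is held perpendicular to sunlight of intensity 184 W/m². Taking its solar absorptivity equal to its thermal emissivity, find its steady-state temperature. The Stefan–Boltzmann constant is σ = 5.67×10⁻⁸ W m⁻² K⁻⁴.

T ≈ 239 K

Absorbed flux αS = emitted flux εσT⁴ (one radiating face); with α = ε, T = (S/σ)^(1/4).
T = (184 / 5.67×10⁻⁸)^(1/4) = (3.25×10^9)^(1/4).
T = 239 K.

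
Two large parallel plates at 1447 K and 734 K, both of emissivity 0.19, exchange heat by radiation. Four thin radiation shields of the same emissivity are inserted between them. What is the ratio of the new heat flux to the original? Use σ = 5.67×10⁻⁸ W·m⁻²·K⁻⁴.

ratio ≈ 0.200

With N identical shields there are N+1 = 5 gaps in series, each with the same radiative resistance, so the flux falls to 1/(N+1) of its unshielded value.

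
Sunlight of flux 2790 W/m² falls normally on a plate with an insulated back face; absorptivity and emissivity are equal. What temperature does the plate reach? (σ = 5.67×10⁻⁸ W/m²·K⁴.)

T ≈ 471 K

Absorbed flux αS = emitted flux εσT⁴ (one radiating face); with α = ε, T = (S/σ)^(1/4).
T = (2790 / 5.67×10⁻⁸)^(1/4) = (4.92×10^10)^(1/4).
T = 471 K.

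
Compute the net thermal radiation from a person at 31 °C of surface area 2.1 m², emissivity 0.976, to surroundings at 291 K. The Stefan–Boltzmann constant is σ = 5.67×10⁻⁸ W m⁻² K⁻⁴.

Q ≈ 159 W

Convert: 31 °C = 304 K.
Q = εσA(T⁴ − T_s⁴). T⁴ − T_s⁴ = (304)⁴ − (291)⁴ = 8.54×10^9 − 7.17×10^9 = 1.37×10^9 K⁴.
Q = 0.976 × 5.67×10⁻⁸ × 2.10 × 1.37×10^9 = 159 W.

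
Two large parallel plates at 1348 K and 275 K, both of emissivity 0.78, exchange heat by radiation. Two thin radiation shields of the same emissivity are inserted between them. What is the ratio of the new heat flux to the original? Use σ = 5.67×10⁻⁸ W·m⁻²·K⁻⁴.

With N identical shields there are N+1 = 3 gaps in series, each with the same radiative resistance, so the flux falls to 1/(N+1) of its unshielded value.

ratio ≈ 0.333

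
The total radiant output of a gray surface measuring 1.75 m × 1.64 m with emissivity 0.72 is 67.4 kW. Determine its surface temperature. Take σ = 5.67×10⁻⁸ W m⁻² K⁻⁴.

A = 1.75 × 1.64 = 2.87 m².
From P = εσAT⁴, T = (P / εσA)^(1/4) = (67400 / (0.72 × 5.67×10⁻⁸ × 2.87))^(1/4).
T = (5.75×10^11)^(1/4) = 871 K.

T ≈ 871 K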